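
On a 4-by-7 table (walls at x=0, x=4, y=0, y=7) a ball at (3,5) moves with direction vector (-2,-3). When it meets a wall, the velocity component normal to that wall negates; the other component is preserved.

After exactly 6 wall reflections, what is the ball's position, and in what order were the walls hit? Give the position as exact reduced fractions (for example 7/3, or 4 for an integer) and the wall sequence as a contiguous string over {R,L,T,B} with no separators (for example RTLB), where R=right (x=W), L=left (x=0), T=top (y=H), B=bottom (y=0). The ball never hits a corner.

1. t=3/2 → L at (0,1/2); v=(2,-3)
2. t=1/6 → B at (1/3,0); v=(2,3)
3. t=11/6 → R at (4,11/2); v=(-2,3)
4. t=1/2 → T at (3,7); v=(-2,-3)
5. t=3/2 → L at (0,5/2); v=(2,-3)
6. t=5/6 → B at (5/3,0); v=(2,3)

Final position: (5/3,0)
Wall sequence: LBRTLB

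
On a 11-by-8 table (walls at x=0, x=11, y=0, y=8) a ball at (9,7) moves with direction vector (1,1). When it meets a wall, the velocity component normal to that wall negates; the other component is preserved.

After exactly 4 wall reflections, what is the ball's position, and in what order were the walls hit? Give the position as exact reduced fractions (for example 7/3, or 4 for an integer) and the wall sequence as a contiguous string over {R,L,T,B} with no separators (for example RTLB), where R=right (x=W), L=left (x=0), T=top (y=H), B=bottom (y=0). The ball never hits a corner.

1. t=1 → T at (10,8); v=(1,-1)
2. t=1 → R at (11,7); v=(-1,-1)
3. t=7 → B at (4,0); v=(-1,1)
4. t=4 → L at (0,4); v=(1,1)

Final position: (0,4)
Wall sequence: TRBL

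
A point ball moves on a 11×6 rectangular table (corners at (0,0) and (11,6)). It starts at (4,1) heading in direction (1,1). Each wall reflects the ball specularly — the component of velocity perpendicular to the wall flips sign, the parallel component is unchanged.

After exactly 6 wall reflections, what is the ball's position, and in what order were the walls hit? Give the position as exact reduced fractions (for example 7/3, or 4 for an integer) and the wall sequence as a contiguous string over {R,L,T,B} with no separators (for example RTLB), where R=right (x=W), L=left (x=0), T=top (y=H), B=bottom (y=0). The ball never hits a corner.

1. t=5 → T at (9,6); v=(1,-1)
2. t=2 → R at (11,4); v=(-1,-1)
3. t=4 → B at (7,0); v=(-1,1)
4. t=6 → T at (1,6); v=(-1,-1)
5. t=1 → L at (0,5); v=(1,-1)
6. t=5 → B at (5,0); v=(1,1)

Final position: (5,0)
Wall sequence: TRBTLB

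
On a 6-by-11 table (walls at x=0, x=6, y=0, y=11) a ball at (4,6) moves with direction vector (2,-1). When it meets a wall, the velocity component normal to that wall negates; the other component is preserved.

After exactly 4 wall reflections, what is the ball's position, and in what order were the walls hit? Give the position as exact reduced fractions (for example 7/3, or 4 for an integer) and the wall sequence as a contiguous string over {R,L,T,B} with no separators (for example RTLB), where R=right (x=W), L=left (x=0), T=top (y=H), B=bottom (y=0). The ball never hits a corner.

1. t=1 → R at (6,5); v=(-2,-1)
2. t=3 → L at (0,2); v=(2,-1)
3. t=2 → B at (4,0); v=(2,1)
4. t=1 → R at (6,1); v=(-2,1)

Final position: (6,1)
Wall sequence: RLBR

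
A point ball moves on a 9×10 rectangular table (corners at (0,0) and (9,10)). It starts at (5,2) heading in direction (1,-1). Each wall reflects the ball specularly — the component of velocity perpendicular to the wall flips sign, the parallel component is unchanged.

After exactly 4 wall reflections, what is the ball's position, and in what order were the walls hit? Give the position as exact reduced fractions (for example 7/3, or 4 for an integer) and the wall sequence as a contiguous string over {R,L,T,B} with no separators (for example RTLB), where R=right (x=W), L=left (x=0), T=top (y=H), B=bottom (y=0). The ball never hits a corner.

1. t=2 → B at (7,0); v=(1,1)
2. t=2 → R at (9,2); v=(-1,1)
3. t=8 → T at (1,10); v=(-1,-1)
4. t=1 → L at (0,9); v=(1,-1)

Final position: (0,9)
Wall sequence: BRTL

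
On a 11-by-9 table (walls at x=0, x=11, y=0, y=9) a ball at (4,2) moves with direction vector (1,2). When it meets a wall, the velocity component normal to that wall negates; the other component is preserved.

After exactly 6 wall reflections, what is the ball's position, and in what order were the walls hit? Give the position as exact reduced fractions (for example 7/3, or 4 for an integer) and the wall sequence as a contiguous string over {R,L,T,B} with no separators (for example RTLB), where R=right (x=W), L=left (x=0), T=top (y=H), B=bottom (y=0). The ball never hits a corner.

Final position: (0,2)
Wall sequence: TRBTBL

1. t=7/2 → T at (15/2,9); v=(1,-2)
2. t=7/2 → R at (11,2); v=(-1,-2)
3. t=1 → B at (10,0); v=(-1,2)
4. t=9/2 → T at (11/2,9); v=(-1,-2)
5. t=9/2 → B at (1,0); v=(-1,2)
6. t=1 → L at (0,2); v=(1,2)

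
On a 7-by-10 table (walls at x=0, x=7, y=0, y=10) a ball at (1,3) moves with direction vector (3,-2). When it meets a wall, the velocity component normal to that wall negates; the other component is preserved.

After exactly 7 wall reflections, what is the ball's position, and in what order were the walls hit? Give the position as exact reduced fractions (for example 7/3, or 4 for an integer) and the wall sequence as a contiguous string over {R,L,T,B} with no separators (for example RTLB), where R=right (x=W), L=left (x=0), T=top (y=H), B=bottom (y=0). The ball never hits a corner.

Final position: (7,1/3)
Wall sequence: BRLTRLR

1. t=3/2 → B at (11/2,0); v=(3,2)
2. t=1/2 → R at (7,1); v=(-3,2)
3. t=7/3 → L at (0,17/3); v=(3,2)
4. t=13/6 → T at (13/2,10); v=(3,-2)
5. t=1/6 → R at (7,29/3); v=(-3,-2)
6. t=7/3 → L at (0,5); v=(3,-2)
7. t=7/3 → R at (7,1/3); v=(-3,-2)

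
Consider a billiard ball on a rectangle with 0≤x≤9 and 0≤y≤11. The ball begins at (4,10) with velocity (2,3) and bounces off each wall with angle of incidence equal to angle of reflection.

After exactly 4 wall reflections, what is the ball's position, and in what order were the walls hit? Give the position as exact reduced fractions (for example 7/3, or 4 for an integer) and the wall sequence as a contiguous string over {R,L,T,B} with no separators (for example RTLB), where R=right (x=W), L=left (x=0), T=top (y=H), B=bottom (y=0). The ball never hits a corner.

1. t=1/3 → T at (14/3,11); v=(2,-3)
2. t=13/6 → R at (9,9/2); v=(-2,-3)
3. t=3/2 → B at (6,0); v=(-2,3)
4. t=3 → L at (0,9); v=(2,3)

Final position: (0,9)
Wall sequence: TRBL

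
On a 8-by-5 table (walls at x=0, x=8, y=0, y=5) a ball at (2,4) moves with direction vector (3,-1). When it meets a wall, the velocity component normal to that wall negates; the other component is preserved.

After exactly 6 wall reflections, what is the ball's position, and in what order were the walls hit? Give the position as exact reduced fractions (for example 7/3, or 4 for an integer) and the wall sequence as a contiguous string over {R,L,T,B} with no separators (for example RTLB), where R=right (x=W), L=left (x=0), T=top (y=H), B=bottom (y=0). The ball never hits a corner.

1. t=2 → R at (8,2); v=(-3,-1)
2. t=2 → B at (2,0); v=(-3,1)
3. t=2/3 → L at (0,2/3); v=(3,1)
4. t=8/3 → R at (8,10/3); v=(-3,1)
5. t=5/3 → T at (3,5); v=(-3,-1)
6. t=1 → L at (0,4); v=(3,-1)

Final position: (0,4)
Wall sequence: RBLRTL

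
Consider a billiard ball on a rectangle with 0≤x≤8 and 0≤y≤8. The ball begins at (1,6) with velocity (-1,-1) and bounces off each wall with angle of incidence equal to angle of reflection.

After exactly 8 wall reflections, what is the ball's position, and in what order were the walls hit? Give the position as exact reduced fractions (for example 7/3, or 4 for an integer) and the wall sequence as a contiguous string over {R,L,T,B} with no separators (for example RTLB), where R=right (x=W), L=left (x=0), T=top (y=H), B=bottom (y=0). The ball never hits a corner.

Final position: (3,8)
Wall sequence: LBRTLBRT

1. t=1 → L at (0,5); v=(1,-1)
2. t=5 → B at (5,0); v=(1,1)
3. t=3 → R at (8,3); v=(-1,1)
4. t=5 → T at (3,8); v=(-1,-1)
5. t=3 → L at (0,5); v=(1,-1)
6. t=5 → B at (5,0); v=(1,1)
7. t=3 → R at (8,3); v=(-1,1)
8. t=5 → T at (3,8); v=(-1,-1)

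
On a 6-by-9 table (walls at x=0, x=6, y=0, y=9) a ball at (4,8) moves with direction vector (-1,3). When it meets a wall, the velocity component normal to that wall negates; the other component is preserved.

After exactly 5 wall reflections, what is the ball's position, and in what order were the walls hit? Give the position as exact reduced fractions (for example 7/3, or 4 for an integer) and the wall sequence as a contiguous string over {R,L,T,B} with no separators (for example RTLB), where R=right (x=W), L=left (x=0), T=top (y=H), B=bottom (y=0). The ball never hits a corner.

1. t=1/3 → T at (11/3,9); v=(-1,-3)
2. t=3 → B at (2/3,0); v=(-1,3)
3. t=2/3 → L at (0,2); v=(1,3)
4. t=7/3 → T at (7/3,9); v=(1,-3)
5. t=3 → B at (16/3,0); v=(1,3)

Final position: (16/3,0)
Wall sequence: TBLTB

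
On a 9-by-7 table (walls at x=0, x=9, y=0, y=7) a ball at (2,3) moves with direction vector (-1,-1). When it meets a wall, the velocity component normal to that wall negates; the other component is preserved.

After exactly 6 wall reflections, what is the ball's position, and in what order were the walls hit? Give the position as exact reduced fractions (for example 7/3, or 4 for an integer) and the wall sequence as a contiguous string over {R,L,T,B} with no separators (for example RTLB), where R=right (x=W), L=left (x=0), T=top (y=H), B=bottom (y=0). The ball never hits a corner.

1. t=2 → L at (0,1); v=(1,-1)
2. t=1 → B at (1,0); v=(1,1)
3. t=7 → T at (8,7); v=(1,-1)
4. t=1 → R at (9,6); v=(-1,-1)
5. t=6 → B at (3,0); v=(-1,1)
6. t=3 → L at (0,3); v=(1,1)

Final position: (0,3)
Wall sequence: LBTRBL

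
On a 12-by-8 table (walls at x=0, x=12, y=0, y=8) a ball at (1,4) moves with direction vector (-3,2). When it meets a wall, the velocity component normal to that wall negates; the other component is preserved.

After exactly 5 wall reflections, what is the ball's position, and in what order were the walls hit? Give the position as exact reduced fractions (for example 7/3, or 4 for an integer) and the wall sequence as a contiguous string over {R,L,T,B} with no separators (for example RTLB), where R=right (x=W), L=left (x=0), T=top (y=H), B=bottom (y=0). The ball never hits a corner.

1. t=1/3 → L at (0,14/3); v=(3,2)
2. t=5/3 → T at (5,8); v=(3,-2)
3. t=7/3 → R at (12,10/3); v=(-3,-2)
4. t=5/3 → B at (7,0); v=(-3,2)
5. t=7/3 → L at (0,14/3); v=(3,2)

Final position: (0,14/3)
Wall sequence: LTRBL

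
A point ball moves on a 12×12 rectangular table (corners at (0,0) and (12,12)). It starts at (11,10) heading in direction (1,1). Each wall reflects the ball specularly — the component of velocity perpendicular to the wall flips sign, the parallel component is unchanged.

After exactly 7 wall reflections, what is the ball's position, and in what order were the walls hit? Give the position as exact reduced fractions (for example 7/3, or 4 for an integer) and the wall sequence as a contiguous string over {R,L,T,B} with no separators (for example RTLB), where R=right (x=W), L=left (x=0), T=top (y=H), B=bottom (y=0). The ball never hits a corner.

1. t=1 → R at (12,11); v=(-1,1)
2. t=1 → T at (11,12); v=(-1,-1)
3. t=11 → L at (0,1); v=(1,-1)
4. t=1 → B at (1,0); v=(1,1)
5. t=11 → R at (12,11); v=(-1,1)
6. t=1 → T at (11,12); v=(-1,-1)
7. t=11 → L at (0,1); v=(1,-1)

Final position: (0,1)
Wall sequence: RTLBRTL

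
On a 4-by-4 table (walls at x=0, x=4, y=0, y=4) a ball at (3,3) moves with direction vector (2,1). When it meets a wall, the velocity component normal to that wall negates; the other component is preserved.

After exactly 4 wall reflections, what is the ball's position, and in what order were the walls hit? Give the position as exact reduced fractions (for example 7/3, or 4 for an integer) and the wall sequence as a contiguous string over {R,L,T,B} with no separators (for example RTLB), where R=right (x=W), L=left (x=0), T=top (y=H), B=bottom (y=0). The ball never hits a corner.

Final position: (4,1/2)
Wall sequence: RTLR

1. t=1/2 → R at (4,7/2); v=(-2,1)
2. t=1/2 → T at (3,4); v=(-2,-1)
3. t=3/2 → L at (0,5/2); v=(2,-1)
4. t=2 → R at (4,1/2); v=(-2,-1)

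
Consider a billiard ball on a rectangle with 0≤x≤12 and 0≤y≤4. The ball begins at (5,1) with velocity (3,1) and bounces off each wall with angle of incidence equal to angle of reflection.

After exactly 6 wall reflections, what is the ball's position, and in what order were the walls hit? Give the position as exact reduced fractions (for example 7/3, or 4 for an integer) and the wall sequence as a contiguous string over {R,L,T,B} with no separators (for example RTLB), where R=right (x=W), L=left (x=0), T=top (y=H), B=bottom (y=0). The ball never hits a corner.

Final position: (10,4)
Wall sequence: RTLBRT

1. t=7/3 → R at (12,10/3); v=(-3,1)
2. t=2/3 → T at (10,4); v=(-3,-1)
3. t=10/3 → L at (0,2/3); v=(3,-1)
4. t=2/3 → B at (2,0); v=(3,1)
5. t=10/3 → R at (12,10/3); v=(-3,1)
6. t=2/3 → T at (10,4); v=(-3,-1)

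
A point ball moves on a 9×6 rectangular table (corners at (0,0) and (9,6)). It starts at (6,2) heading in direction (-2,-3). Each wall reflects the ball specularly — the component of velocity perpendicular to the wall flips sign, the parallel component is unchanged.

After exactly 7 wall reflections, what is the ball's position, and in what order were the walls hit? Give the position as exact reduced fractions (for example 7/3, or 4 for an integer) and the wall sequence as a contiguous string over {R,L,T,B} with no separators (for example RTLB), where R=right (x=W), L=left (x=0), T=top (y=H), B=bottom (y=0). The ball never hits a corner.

1. t=2/3 → B at (14/3,0); v=(-2,3)
2. t=2 → T at (2/3,6); v=(-2,-3)
3. t=1/3 → L at (0,5); v=(2,-3)
4. t=5/3 → B at (10/3,0); v=(2,3)
5. t=2 → T at (22/3,6); v=(2,-3)
6. t=5/6 → R at (9,7/2); v=(-2,-3)
7. t=7/6 → B at (20/3,0); v=(-2,3)

Final position: (20/3,0)
Wall sequence: BTLBTRB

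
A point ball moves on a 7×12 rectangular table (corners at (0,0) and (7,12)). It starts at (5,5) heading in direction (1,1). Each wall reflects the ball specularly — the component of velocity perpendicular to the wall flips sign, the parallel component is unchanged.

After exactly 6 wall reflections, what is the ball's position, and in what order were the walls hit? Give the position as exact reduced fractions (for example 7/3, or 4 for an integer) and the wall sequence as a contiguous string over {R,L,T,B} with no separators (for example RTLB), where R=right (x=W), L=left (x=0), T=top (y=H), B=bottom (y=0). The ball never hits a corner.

1. t=2 → R at (7,7); v=(-1,1)
2. t=5 → T at (2,12); v=(-1,-1)
3. t=2 → L at (0,10); v=(1,-1)
4. t=7 → R at (7,3); v=(-1,-1)
5. t=3 → B at (4,0); v=(-1,1)
6. t=4 → L at (0,4); v=(1,1)

Final position: (0,4)
Wall sequence: RTLRBL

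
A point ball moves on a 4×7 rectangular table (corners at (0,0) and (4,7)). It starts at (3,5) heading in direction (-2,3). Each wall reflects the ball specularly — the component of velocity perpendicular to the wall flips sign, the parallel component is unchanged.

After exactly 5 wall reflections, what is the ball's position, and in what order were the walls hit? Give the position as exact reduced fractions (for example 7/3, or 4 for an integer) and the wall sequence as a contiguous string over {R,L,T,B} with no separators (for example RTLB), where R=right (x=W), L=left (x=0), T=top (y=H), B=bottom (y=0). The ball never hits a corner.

Final position: (1/3,7)
Wall sequence: TLBRT

1. t=2/3 → T at (5/3,7); v=(-2,-3)
2. t=5/6 → L at (0,9/2); v=(2,-3)
3. t=3/2 → B at (3,0); v=(2,3)
4. t=1/2 → R at (4,3/2); v=(-2,3)
5. t=11/6 → T at (1/3,7); v=(-2,-3)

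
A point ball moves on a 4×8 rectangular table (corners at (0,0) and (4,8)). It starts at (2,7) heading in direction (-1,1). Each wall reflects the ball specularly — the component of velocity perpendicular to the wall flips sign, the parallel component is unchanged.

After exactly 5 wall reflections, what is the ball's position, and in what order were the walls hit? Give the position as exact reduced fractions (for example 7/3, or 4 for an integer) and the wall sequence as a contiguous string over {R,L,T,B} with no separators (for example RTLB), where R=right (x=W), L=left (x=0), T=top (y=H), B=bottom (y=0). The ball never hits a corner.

1. t=1 → T at (1,8); v=(-1,-1)
2. t=1 → L at (0,7); v=(1,-1)
3. t=4 → R at (4,3); v=(-1,-1)
4. t=3 → B at (1,0); v=(-1,1)
5. t=1 → L at (0,1); v=(1,1)

Final position: (0,1)
Wall sequence: TLRBL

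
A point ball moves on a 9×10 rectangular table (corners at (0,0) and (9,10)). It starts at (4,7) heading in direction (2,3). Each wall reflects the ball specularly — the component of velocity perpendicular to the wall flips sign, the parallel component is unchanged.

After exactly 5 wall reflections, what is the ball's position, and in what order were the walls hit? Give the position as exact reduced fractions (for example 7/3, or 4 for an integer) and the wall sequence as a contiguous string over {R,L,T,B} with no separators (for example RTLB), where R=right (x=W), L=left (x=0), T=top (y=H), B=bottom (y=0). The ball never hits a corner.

Final position: (4/3,10)
Wall sequence: TRBLT

1. t=1 → T at (6,10); v=(2,-3)
2. t=3/2 → R at (9,11/2); v=(-2,-3)
3. t=11/6 → B at (16/3,0); v=(-2,3)
4. t=8/3 → L at (0,8); v=(2,3)
5. t=2/3 → T at (4/3,10); v=(2,-3)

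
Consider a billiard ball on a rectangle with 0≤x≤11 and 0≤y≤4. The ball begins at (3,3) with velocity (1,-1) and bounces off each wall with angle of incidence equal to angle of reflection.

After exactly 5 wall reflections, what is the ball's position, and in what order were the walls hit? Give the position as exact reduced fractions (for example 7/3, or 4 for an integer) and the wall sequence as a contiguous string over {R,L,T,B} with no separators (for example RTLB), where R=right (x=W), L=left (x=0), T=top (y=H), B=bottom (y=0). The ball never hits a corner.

Final position: (4,4)
Wall sequence: BTRBT

1. t=3 → B at (6,0); v=(1,1)
2. t=4 → T at (10,4); v=(1,-1)
3. t=1 → R at (11,3); v=(-1,-1)
4. t=3 → B at (8,0); v=(-1,1)
5. t=4 → T at (4,4); v=(-1,-1)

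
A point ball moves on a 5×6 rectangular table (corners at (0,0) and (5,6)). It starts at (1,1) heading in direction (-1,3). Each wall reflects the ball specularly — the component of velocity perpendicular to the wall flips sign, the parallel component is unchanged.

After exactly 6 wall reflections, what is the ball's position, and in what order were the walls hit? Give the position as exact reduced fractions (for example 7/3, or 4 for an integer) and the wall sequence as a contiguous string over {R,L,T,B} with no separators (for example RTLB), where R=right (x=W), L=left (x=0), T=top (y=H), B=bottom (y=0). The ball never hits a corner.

1. t=1 → L at (0,4); v=(1,3)
2. t=2/3 → T at (2/3,6); v=(1,-3)
3. t=2 → B at (8/3,0); v=(1,3)
4. t=2 → T at (14/3,6); v=(1,-3)
5. t=1/3 → R at (5,5); v=(-1,-3)
6. t=5/3 → B at (10/3,0); v=(-1,3)

Final position: (10/3,0)
Wall sequence: LTBTRB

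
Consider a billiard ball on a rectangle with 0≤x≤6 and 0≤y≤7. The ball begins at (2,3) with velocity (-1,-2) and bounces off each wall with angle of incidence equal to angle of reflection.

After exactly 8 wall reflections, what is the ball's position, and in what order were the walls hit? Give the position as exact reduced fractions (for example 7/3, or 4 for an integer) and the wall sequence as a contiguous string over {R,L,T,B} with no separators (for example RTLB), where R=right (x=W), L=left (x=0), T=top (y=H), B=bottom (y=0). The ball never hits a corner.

Final position: (3/2,0)
Wall sequence: BLTRBTLB

1. t=3/2 → B at (1/2,0); v=(-1,2)
2. t=1/2 → L at (0,1); v=(1,2)
3. t=3 → T at (3,7); v=(1,-2)
4. t=3 → R at (6,1); v=(-1,-2)
5. t=1/2 → B at (11/2,0); v=(-1,2)
6. t=7/2 → T at (2,7); v=(-1,-2)
7. t=2 → L at (0,3); v=(1,-2)
8. t=3/2 → B at (3/2,0); v=(1,2)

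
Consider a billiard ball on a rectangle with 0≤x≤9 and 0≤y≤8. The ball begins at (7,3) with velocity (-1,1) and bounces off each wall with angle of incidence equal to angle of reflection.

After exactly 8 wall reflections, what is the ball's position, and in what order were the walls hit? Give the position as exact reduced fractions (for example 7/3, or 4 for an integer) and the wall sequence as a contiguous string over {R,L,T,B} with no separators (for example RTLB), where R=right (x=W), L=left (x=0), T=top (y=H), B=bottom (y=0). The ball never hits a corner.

Final position: (9,5)
Wall sequence: TLBRTLBR

1. t=5 → T at (2,8); v=(-1,-1)
2. t=2 → L at (0,6); v=(1,-1)
3. t=6 → B at (6,0); v=(1,1)
4. t=3 → R at (9,3); v=(-1,1)
5. t=5 → T at (4,8); v=(-1,-1)
6. t=4 → L at (0,4); v=(1,-1)
7. t=4 → B at (4,0); v=(1,1)
8. t=5 → R at (9,5); v=(-1,1)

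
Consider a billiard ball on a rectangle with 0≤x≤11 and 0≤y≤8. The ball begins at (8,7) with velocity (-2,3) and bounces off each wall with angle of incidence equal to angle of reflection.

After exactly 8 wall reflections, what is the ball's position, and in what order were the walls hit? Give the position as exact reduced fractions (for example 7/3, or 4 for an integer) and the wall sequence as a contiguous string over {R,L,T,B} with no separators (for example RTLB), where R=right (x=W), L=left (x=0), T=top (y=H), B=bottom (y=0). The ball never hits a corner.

Final position: (8/3,0)
Wall sequence: TBLTBRTB

1. t=1/3 → T at (22/3,8); v=(-2,-3)
2. t=8/3 → B at (2,0); v=(-2,3)
3. t=1 → L at (0,3); v=(2,3)
4. t=5/3 → T at (10/3,8); v=(2,-3)
5. t=8/3 → B at (26/3,0); v=(2,3)
6. t=7/6 → R at (11,7/2); v=(-2,3)
7. t=3/2 → T at (8,8); v=(-2,-3)
8. t=8/3 → B at (8/3,0); v=(-2,3)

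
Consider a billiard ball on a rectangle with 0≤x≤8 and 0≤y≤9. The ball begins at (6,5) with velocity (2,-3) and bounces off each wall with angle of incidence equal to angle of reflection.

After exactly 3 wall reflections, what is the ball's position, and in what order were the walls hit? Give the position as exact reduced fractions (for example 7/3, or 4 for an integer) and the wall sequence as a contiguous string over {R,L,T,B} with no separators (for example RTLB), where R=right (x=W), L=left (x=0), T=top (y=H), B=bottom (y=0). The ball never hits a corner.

Final position: (2/3,9)
Wall sequence: RBT

1. t=1 → R at (8,2); v=(-2,-3)
2. t=2/3 → B at (20/3,0); v=(-2,3)
3. t=3 → T at (2/3,9); v=(-2,-3)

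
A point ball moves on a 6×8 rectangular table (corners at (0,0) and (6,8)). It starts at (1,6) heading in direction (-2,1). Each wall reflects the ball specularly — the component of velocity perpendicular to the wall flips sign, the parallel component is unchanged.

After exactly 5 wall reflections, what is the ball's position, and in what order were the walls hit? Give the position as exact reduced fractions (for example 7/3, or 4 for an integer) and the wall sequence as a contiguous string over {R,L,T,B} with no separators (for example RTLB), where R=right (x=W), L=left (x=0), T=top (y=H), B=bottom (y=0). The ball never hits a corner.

1. t=1/2 → L at (0,13/2); v=(2,1)
2. t=3/2 → T at (3,8); v=(2,-1)
3. t=3/2 → R at (6,13/2); v=(-2,-1)
4. t=3 → L at (0,7/2); v=(2,-1)
5. t=3 → R at (6,1/2); v=(-2,-1)

Final position: (6,1/2)
Wall sequence: LTRLR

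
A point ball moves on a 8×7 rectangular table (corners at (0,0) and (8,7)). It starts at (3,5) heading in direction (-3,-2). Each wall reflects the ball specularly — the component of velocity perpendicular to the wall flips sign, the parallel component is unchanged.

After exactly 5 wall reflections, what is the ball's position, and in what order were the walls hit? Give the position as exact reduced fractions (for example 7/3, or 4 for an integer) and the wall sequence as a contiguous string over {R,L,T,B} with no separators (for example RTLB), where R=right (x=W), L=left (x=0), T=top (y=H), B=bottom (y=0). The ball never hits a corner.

1. t=1 → L at (0,3); v=(3,-2)
2. t=3/2 → B at (9/2,0); v=(3,2)
3. t=7/6 → R at (8,7/3); v=(-3,2)
4. t=7/3 → T at (1,7); v=(-3,-2)
5. t=1/3 → L at (0,19/3); v=(3,-2)

Final position: (0,19/3)
Wall sequence: LBRTL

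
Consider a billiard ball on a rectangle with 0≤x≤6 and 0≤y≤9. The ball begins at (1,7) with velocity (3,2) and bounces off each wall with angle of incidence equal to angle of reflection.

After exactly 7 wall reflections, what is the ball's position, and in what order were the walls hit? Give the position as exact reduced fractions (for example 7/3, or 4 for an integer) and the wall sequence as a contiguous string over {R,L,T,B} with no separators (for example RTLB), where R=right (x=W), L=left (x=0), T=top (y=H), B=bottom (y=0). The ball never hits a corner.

1. t=1 → T at (4,9); v=(3,-2)
2. t=2/3 → R at (6,23/3); v=(-3,-2)
3. t=2 → L at (0,11/3); v=(3,-2)
4. t=11/6 → B at (11/2,0); v=(3,2)
5. t=1/6 → R at (6,1/3); v=(-3,2)
6. t=2 → L at (0,13/3); v=(3,2)
7. t=2 → R at (6,25/3); v=(-3,2)

Final position: (6,25/3)
Wall sequence: TRLBRLR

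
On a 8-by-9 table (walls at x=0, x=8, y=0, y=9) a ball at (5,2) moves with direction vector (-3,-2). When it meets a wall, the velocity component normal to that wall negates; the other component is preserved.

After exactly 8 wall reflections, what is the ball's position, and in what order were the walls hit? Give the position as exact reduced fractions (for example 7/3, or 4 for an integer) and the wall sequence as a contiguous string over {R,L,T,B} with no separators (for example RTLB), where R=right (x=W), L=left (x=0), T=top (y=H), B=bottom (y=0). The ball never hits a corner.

Final position: (0,14/3)
Wall sequence: BLRTLRBL

1. t=1 → B at (2,0); v=(-3,2)
2. t=2/3 → L at (0,4/3); v=(3,2)
3. t=8/3 → R at (8,20/3); v=(-3,2)
4. t=7/6 → T at (9/2,9); v=(-3,-2)
5. t=3/2 → L at (0,6); v=(3,-2)
6. t=8/3 → R at (8,2/3); v=(-3,-2)
7. t=1/3 → B at (7,0); v=(-3,2)
8. t=7/3 → L at (0,14/3); v=(3,2)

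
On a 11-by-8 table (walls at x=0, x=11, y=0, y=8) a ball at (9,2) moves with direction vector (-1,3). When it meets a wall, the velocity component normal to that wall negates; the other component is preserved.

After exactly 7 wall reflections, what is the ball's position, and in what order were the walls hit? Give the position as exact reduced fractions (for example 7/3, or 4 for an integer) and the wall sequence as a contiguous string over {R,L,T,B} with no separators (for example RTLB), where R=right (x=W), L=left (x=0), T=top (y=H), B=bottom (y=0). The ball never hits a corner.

1. t=2 → T at (7,8); v=(-1,-3)
2. t=8/3 → B at (13/3,0); v=(-1,3)
3. t=8/3 → T at (5/3,8); v=(-1,-3)
4. t=5/3 → L at (0,3); v=(1,-3)
5. t=1 → B at (1,0); v=(1,3)
6. t=8/3 → T at (11/3,8); v=(1,-3)
7. t=8/3 → B at (19/3,0); v=(1,3)

Final position: (19/3,0)
Wall sequence: TBTLBTB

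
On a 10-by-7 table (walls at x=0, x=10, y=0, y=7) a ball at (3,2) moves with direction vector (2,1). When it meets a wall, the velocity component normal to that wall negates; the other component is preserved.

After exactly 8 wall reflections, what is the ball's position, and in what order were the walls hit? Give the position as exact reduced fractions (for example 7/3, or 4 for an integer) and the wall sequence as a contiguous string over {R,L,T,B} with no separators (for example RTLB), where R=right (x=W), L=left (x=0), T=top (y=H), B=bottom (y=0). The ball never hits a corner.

1. t=7/2 → R at (10,11/2); v=(-2,1)
2. t=3/2 → T at (7,7); v=(-2,-1)
3. t=7/2 → L at (0,7/2); v=(2,-1)
4. t=7/2 → B at (7,0); v=(2,1)
5. t=3/2 → R at (10,3/2); v=(-2,1)
6. t=5 → L at (0,13/2); v=(2,1)
7. t=1/2 → T at (1,7); v=(2,-1)
8. t=9/2 → R at (10,5/2); v=(-2,-1)

Final position: (10,5/2)
Wall sequence: RTLBRLTR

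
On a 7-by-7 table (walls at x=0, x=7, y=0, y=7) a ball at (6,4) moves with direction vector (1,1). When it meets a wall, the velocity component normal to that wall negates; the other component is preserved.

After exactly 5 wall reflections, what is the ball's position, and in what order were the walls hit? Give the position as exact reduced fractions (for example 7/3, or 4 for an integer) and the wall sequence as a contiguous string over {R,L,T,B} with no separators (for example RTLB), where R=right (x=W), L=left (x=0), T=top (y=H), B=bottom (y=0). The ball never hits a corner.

Final position: (7,5)
Wall sequence: RTLBR

1. t=1 → R at (7,5); v=(-1,1)
2. t=2 → T at (5,7); v=(-1,-1)
3. t=5 → L at (0,2); v=(1,-1)
4. t=2 → B at (2,0); v=(1,1)
5. t=5 → R at (7,5); v=(-1,1)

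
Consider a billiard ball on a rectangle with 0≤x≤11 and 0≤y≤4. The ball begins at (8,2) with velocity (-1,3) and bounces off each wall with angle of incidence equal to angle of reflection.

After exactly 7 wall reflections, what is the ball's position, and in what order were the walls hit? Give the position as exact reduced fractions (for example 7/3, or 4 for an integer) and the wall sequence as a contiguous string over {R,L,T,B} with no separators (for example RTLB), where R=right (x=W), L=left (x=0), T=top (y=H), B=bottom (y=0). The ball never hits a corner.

1. t=2/3 → T at (22/3,4); v=(-1,-3)
2. t=4/3 → B at (6,0); v=(-1,3)
3. t=4/3 → T at (14/3,4); v=(-1,-3)
4. t=4/3 → B at (10/3,0); v=(-1,3)
5. t=4/3 → T at (2,4); v=(-1,-3)
6. t=4/3 → B at (2/3,0); v=(-1,3)
7. t=2/3 → L at (0,2); v=(1,3)

Final position: (0,2)
Wall sequence: TBTBTBL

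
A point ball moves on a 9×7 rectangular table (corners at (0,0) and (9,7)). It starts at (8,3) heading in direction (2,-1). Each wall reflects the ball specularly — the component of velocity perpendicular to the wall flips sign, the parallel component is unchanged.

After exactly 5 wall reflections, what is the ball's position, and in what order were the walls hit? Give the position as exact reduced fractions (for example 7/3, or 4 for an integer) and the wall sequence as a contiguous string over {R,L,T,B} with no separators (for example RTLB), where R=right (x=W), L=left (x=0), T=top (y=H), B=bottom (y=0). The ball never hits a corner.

Final position: (8,7)
Wall sequence: RBLRT

1. t=1/2 → R at (9,5/2); v=(-2,-1)
2. t=5/2 → B at (4,0); v=(-2,1)
3. t=2 → L at (0,2); v=(2,1)
4. t=9/2 → R at (9,13/2); v=(-2,1)
5. t=1/2 → T at (8,7); v=(-2,-1)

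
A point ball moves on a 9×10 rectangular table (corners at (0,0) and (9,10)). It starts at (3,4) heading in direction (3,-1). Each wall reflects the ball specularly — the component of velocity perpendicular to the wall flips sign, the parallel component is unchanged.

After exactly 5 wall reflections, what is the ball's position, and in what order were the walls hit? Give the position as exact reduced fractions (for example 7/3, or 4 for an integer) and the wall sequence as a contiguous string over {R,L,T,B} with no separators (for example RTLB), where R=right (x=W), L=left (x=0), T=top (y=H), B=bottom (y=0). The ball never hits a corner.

1. t=2 → R at (9,2); v=(-3,-1)
2. t=2 → B at (3,0); v=(-3,1)
3. t=1 → L at (0,1); v=(3,1)
4. t=3 → R at (9,4); v=(-3,1)
5. t=3 → L at (0,7); v=(3,1)

Final position: (0,7)
Wall sequence: RBLRL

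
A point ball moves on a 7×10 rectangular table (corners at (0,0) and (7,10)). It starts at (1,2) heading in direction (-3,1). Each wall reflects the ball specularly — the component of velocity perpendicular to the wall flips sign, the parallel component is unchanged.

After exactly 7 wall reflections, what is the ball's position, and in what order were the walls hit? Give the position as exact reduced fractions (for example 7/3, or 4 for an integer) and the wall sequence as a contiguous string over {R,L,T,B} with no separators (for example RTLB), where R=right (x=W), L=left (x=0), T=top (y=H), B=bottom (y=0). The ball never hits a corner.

1. t=1/3 → L at (0,7/3); v=(3,1)
2. t=7/3 → R at (7,14/3); v=(-3,1)
3. t=7/3 → L at (0,7); v=(3,1)
4. t=7/3 → R at (7,28/3); v=(-3,1)
5. t=2/3 → T at (5,10); v=(-3,-1)
6. t=5/3 → L at (0,25/3); v=(3,-1)
7. t=7/3 → R at (7,6); v=(-3,-1)

Final position: (7,6)
Wall sequence: LRLRTLR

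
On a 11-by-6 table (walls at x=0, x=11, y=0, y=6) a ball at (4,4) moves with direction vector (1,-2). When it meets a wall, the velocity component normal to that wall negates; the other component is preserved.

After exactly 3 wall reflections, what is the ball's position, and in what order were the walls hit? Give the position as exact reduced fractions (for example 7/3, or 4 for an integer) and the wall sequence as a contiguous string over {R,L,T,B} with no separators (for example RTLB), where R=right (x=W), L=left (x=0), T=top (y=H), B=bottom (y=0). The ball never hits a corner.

Final position: (11,2)
Wall sequence: BTR

1. t=2 → B at (6,0); v=(1,2)
2. t=3 → T at (9,6); v=(1,-2)
3. t=2 → R at (11,2); v=(-1,-2)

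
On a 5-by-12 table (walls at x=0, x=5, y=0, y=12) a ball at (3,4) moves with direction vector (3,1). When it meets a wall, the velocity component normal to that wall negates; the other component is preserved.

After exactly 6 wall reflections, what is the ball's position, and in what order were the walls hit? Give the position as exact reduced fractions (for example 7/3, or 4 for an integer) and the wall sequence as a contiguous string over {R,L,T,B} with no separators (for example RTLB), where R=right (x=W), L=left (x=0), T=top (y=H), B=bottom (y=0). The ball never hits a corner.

Final position: (3,12)
Wall sequence: RLRLRT

1. t=2/3 → R at (5,14/3); v=(-3,1)
2. t=5/3 → L at (0,19/3); v=(3,1)
3. t=5/3 → R at (5,8); v=(-3,1)
4. t=5/3 → L at (0,29/3); v=(3,1)
5. t=5/3 → R at (5,34/3); v=(-3,1)
6. t=2/3 → T at (3,12); v=(-3,-1)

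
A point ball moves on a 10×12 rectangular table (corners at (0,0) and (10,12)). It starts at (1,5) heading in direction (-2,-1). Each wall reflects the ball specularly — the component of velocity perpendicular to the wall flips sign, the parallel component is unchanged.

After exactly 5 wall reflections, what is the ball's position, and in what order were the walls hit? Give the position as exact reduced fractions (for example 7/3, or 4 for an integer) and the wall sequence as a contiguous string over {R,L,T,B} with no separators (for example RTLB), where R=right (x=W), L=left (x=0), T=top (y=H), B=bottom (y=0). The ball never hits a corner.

1. t=1/2 → L at (0,9/2); v=(2,-1)
2. t=9/2 → B at (9,0); v=(2,1)
3. t=1/2 → R at (10,1/2); v=(-2,1)
4. t=5 → L at (0,11/2); v=(2,1)
5. t=5 → R at (10,21/2); v=(-2,1)

Final position: (10,21/2)
Wall sequence: LBRLR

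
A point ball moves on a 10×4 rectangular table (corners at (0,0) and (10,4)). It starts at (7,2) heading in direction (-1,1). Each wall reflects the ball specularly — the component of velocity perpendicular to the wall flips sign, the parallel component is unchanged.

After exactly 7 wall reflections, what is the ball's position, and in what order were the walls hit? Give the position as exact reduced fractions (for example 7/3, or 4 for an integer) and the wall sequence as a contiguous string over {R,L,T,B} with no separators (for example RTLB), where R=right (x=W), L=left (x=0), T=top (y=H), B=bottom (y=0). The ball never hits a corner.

1. t=2 → T at (5,4); v=(-1,-1)
2. t=4 → B at (1,0); v=(-1,1)
3. t=1 → L at (0,1); v=(1,1)
4. t=3 → T at (3,4); v=(1,-1)
5. t=4 → B at (7,0); v=(1,1)
6. t=3 → R at (10,3); v=(-1,1)
7. t=1 → T at (9,4); v=(-1,-1)

Final position: (9,4)
Wall sequence: TBLTBRT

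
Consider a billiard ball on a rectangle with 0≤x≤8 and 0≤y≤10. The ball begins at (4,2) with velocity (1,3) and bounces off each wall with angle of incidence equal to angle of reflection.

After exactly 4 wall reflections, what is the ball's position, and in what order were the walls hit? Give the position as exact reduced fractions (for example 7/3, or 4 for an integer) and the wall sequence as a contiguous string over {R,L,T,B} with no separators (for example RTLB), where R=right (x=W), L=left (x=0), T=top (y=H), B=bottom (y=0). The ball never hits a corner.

Final position: (8/3,10)
Wall sequence: TRBT

1. t=8/3 → T at (20/3,10); v=(1,-3)
2. t=4/3 → R at (8,6); v=(-1,-3)
3. t=2 → B at (6,0); v=(-1,3)
4. t=10/3 → T at (8/3,10); v=(-1,-3)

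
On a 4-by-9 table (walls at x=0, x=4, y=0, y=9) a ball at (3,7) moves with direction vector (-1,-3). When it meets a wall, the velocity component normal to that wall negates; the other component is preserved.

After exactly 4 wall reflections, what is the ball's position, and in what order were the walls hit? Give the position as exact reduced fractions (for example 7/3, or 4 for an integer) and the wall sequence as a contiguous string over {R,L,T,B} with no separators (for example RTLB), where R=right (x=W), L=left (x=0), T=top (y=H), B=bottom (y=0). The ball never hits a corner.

1. t=7/3 → B at (2/3,0); v=(-1,3)
2. t=2/3 → L at (0,2); v=(1,3)
3. t=7/3 → T at (7/3,9); v=(1,-3)
4. t=5/3 → R at (4,4); v=(-1,-3)

Final position: (4,4)
Wall sequence: BLTR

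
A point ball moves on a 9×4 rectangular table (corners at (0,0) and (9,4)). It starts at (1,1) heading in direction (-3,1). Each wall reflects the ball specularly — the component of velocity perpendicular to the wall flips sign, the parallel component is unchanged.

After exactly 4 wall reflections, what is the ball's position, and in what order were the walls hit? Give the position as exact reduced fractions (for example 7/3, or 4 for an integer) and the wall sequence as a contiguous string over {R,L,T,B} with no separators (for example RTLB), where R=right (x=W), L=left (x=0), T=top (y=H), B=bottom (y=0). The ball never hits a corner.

1. t=1/3 → L at (0,4/3); v=(3,1)
2. t=8/3 → T at (8,4); v=(3,-1)
3. t=1/3 → R at (9,11/3); v=(-3,-1)
4. t=3 → L at (0,2/3); v=(3,-1)

Final position: (0,2/3)
Wall sequence: LTRL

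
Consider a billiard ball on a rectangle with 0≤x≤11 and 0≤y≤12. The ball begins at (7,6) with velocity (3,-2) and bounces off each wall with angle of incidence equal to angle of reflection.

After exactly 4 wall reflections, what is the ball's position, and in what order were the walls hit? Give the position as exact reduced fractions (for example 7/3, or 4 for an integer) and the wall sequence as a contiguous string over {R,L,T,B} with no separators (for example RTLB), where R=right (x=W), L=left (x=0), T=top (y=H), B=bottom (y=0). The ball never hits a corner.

Final position: (11,34/3)
Wall sequence: RBLR

1. t=4/3 → R at (11,10/3); v=(-3,-2)
2. t=5/3 → B at (6,0); v=(-3,2)
3. t=2 → L at (0,4); v=(3,2)
4. t=11/3 → R at (11,34/3); v=(-3,2)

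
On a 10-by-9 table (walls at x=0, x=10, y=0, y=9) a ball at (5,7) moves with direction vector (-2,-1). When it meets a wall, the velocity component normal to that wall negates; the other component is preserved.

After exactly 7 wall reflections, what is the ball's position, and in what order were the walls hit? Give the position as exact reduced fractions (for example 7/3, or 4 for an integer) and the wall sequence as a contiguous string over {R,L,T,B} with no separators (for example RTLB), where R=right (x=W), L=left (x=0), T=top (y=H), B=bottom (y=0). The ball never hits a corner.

1. t=5/2 → L at (0,9/2); v=(2,-1)
2. t=9/2 → B at (9,0); v=(2,1)
3. t=1/2 → R at (10,1/2); v=(-2,1)
4. t=5 → L at (0,11/2); v=(2,1)
5. t=7/2 → T at (7,9); v=(2,-1)
6. t=3/2 → R at (10,15/2); v=(-2,-1)
7. t=5 → L at (0,5/2); v=(2,-1)

Final position: (0,5/2)
Wall sequence: LBRLTRL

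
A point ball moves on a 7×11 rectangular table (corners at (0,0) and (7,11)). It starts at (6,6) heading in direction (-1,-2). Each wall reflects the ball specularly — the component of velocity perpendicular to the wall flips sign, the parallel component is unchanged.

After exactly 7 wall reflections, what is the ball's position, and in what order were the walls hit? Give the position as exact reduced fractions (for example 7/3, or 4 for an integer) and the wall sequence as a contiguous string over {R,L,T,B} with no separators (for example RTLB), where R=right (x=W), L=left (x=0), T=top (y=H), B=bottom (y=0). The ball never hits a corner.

Final position: (0,10)
Wall sequence: BLTRBTL

1. t=3 → B at (3,0); v=(-1,2)
2. t=3 → L at (0,6); v=(1,2)
3. t=5/2 → T at (5/2,11); v=(1,-2)
4. t=9/2 → R at (7,2); v=(-1,-2)
5. t=1 → B at (6,0); v=(-1,2)
6. t=11/2 → T at (1/2,11); v=(-1,-2)
7. t=1/2 → L at (0,10); v=(1,-2)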